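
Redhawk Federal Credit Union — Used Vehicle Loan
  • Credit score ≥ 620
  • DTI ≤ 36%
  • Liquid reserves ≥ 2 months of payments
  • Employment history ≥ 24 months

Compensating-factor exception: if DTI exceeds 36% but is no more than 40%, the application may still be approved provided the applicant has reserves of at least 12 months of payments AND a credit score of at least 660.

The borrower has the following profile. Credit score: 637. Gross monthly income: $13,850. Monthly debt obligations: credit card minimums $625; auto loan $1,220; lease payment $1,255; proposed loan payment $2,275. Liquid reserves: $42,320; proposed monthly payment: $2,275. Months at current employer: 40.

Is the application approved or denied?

Denied

Credit score 637 ≥ 620 (meets base)
Total debts = (625 + 1,220 + 1,255 + 2,275) = 5,375. DTI = 5,375/13,850 = 38.8% > 36% — standard DTI limit exceeded.
Reserves = 42,320/2,275 = 18.6 months ≥ 2
Employment 40 ≥ 24 months
DTI 38.8% is within the 36%–40% exception band; checking compensating factors.
Reserves 18.6 ≥ 12 months; credit score 637 < 660.
Compensating-factor requirement not fully met.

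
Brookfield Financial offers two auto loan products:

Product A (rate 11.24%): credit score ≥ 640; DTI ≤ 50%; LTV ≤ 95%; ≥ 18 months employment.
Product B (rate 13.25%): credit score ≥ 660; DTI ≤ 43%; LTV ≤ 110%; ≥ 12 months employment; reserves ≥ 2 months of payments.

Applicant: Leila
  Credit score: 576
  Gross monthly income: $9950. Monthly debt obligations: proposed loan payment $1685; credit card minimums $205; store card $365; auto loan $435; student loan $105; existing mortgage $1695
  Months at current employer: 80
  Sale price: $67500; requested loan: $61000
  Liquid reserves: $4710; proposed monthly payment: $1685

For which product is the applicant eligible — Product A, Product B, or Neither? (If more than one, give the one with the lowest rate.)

Total debts = (1,685 + 205 + 365 + 435 + 105 + 1,695) = 4,490; DTI = 4,490/9,950 = 45.1%.
LTV = 61,000/67,500 = 90.4%.
Reserves = 4,710/1,685 = 2.8 months.
Product A: score 576 < 640; DTI 45.1% ≤ 50%; LTV 90.4% ≤ 95%; employment 80 ≥ 18 mo → does not qualify.
Product B: score 576 < 660; DTI 45.1% > 43%; LTV 90.4% ≤ 110%; employment 80 ≥ 12 mo; reserves 2.8 ≥ 2 mo → does not qualify.

Neither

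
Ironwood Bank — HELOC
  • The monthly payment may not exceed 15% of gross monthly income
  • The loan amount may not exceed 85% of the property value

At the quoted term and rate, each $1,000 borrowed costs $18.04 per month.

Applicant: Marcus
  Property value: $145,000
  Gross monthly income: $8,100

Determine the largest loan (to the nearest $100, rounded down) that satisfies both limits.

Payment cap: 15% × $8,100 = $1,215/month.
At $18.04 per $1,000, that supports 1,215/18.04 × 1,000 ≈ $67,350 → $67,300.
LTV cap: 85% × $145,000 = $123,250 → $123,200.
Binding constraint: payment-to-income.

$67,300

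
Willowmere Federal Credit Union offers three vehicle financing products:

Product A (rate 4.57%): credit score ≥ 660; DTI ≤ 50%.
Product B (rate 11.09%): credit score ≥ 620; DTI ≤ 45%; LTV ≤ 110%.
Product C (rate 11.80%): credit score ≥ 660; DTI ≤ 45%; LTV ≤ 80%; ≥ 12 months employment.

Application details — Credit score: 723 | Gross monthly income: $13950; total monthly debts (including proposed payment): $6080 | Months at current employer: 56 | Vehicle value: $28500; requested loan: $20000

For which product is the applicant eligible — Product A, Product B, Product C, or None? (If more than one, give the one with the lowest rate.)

Product A

DTI = 6,080/13,950 = 43.6%.
LTV = 20,000/28,500 = 70.2%.
Product A: score 723 ≥ 660; DTI 43.6% ≤ 50% → qualifies.
Product B: score 723 ≥ 620; DTI 43.6% ≤ 45%; LTV 70.2% ≤ 110% → qualifies.
Product C: score 723 ≥ 660; DTI 43.6% ≤ 45%; LTV 70.2% ≤ 80%; employment 56 ≥ 12 mo → qualifies.
Qualifying: Product A, Product B, Product C. Lowest rate is 4.57% → Product A.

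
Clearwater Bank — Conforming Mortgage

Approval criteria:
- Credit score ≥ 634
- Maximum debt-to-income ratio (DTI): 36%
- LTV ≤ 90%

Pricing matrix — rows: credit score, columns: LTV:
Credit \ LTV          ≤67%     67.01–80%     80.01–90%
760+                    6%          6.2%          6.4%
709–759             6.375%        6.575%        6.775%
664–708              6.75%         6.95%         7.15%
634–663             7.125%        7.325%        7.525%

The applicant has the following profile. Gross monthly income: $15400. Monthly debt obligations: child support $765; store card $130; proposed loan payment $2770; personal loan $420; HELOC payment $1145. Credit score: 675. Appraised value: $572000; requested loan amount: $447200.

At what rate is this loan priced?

Credit score 675 ≥ 634; Total monthly debts = (765 + 130 + 2,770 + 420 + 1,145) = 5,230. DTI: 5,230 ÷ 15,400 = 34%, within the 36% cap
LTV: 447,200 ÷ 572,000 = 78.2%, within 90% cap
Row: 675 falls in 664–708. Column: 78.2% falls in 67.01–80%. Rate = 6.95%.

6.95%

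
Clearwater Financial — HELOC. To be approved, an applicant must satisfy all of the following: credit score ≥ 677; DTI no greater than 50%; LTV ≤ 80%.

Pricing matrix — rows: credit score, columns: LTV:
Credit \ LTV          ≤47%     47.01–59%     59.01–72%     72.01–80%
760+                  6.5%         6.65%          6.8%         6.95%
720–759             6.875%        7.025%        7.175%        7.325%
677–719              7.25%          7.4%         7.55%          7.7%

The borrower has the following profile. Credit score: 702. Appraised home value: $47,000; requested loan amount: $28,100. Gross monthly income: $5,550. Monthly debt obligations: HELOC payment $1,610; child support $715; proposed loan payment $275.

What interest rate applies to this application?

7.55%

Credit score 702 ≥ 677; Total monthly debts = (1,610 + 715 + 275) = 2,600. DTI: 2,600 ÷ 5,550 = 46.8%, within the 50% cap
LTV = 28,100/47,000 = 59.8% ≤ 80%
Score 702 is in the 677–719 band; LTV 59.8% is in the 59.01–72% band → 7.55%.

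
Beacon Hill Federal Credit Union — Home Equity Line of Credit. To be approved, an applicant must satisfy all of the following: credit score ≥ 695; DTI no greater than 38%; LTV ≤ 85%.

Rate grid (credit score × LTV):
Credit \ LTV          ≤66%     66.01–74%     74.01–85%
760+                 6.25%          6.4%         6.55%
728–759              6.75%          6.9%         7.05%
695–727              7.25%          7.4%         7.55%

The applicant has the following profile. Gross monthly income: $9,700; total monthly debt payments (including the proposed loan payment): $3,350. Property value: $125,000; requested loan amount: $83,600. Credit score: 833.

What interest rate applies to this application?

Credit score 833 ≥ 695; Debt-to-income = 3,350/9,700 = 34.5% — meets 38% limit
LTV: 83,600 ÷ 125,000 = 66.9%, within 85% cap
Row: 833 falls in 760+. Column: 66.9% falls in 66.01–74%. Rate = 6.4%.

6.4%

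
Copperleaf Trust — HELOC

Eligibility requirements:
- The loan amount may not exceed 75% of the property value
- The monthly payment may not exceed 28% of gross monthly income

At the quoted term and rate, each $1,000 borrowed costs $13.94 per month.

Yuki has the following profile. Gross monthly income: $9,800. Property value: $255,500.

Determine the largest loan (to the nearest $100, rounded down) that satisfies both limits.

$191,600

Payment cap: 28% × $9,800 = $2,744/month.
At $13.94 per $1,000, that supports 2,744/13.94 × 1,000 ≈ $196,843 → $196,800.
LTV cap: 75% × $255,500 = $191,625 → $191,600.
Binding constraint: loan-to-value.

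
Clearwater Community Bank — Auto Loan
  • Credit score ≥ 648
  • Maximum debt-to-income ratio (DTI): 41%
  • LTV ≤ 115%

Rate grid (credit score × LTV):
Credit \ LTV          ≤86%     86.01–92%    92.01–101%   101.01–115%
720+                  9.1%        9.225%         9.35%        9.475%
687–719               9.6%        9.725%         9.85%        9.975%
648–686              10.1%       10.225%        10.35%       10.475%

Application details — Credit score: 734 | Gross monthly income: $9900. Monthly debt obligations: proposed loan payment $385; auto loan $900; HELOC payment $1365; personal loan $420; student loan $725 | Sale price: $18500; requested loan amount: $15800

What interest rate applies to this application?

Credit score 734 ≥ 648; Total monthly debts = (385 + 900 + 1,365 + 420 + 725) = 3,795. DTI = 3,795/9,900 = 38.3% ≤ 41%
LTV: 15,800 ÷ 18,500 = 85.4%, within 115% cap
Credit 734 → row 720+; LTV 85.4% → column ≤86%. Grid cell → 9.1%.

9.1%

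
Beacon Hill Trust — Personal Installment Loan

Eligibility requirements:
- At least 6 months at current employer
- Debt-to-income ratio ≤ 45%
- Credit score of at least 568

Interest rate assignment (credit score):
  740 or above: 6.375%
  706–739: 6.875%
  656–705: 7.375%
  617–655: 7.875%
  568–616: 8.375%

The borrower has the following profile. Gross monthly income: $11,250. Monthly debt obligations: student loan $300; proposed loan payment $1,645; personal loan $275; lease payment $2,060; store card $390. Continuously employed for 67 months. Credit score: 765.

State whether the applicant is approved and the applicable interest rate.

Credit score 765 ≥ 568 (meets minimum)
Employment 67 ≥ 6 months
Total monthly debts = (300 + 1,645 + 275 + 2,060 + 390) = 4,670. Debt-to-income = 4,670/11,250 = 41.5% — meets 45% limit
All requirements met. Score 765 falls in the 740 or above tier → 6.375%.

Approved at 6.375%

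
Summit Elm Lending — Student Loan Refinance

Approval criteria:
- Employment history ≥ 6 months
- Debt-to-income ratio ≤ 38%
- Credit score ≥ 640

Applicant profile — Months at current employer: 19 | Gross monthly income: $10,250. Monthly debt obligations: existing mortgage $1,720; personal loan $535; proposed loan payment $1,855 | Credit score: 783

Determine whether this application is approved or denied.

Denied

Employment 19 ≥ 6 months
Total monthly debts = (1,720 + 535 + 1,855) = 4,110. Debt-to-income = 4,110/10,250 = 40.1% — over 38% limit
Credit score 783 ≥ 640 (meets)
Fails on DTI.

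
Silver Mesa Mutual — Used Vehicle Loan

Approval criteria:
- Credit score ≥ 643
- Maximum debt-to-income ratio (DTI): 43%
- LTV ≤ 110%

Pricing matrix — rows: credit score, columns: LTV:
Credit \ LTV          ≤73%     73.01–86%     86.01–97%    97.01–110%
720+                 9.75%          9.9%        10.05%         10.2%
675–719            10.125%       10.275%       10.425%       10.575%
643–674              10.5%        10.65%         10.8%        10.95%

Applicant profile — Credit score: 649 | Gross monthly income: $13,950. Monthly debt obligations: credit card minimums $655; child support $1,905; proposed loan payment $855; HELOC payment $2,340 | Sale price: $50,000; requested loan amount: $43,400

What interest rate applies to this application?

Credit score 649 ≥ 643; Total monthly debts = (655 + 1,905 + 855 + 2,340) = 5,755. Debt-to-income = 5,755/13,950 = 41.3% — meets 43% limit
LTV = 43,400/50,000 = 86.8% ≤ 110%
Credit 649 → row 643–674; LTV 86.8% → column 86.01–97%. Grid cell → 10.8%.

10.8%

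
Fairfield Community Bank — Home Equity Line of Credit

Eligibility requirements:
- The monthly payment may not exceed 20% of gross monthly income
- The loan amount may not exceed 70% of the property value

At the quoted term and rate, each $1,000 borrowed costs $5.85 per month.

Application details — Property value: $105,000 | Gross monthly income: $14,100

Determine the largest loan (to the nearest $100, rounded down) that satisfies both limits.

$73,500

Payment cap: 20% × $14,100 = $2,820/month.
At $5.85 per $1,000, that supports 2,820/5.85 × 1,000 ≈ $482,051 → $482,000.
LTV cap: 70% × $105,000 = $73,500 → $73,500.
Binding constraint: loan-to-value.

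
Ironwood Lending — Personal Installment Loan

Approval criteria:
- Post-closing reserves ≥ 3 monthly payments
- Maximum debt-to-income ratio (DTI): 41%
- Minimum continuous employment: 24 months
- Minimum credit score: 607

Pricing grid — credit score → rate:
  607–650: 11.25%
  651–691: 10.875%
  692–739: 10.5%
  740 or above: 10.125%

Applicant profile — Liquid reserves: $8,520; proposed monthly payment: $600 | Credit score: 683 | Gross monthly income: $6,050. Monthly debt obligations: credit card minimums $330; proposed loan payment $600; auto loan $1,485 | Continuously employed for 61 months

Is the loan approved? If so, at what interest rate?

Approved at 10.875%

Credit score 683 ≥ 607 (meets minimum)
Employment 61 ≥ 24 months
Reserves: 8,520 ÷ 600 = 14.2 months (meets 3-month minimum)
Total monthly debts = (330 + 600 + 1,485) = 2,415. Debt-to-income = 2,415/6,050 = 39.9% — meets 41% limit
All requirements met. Score 683 falls in the 651–691 tier → 10.875%.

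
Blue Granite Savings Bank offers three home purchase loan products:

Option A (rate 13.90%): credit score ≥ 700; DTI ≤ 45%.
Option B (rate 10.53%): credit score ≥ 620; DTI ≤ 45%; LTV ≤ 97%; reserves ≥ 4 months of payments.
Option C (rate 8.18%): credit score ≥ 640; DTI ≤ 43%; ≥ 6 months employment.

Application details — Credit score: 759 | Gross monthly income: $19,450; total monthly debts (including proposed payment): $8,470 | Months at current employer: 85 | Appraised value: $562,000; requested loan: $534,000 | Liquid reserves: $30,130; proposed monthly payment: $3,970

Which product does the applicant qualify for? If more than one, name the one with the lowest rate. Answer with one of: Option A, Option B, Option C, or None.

DTI = 8,470/19,450 = 43.5%.
LTV = 534,000/562,000 = 95%.
Reserves = 30,130/3,970 = 7.6 months.
Option A: score 759 ≥ 700; DTI 43.5% ≤ 45% → qualifies.
Option B: score 759 ≥ 620; DTI 43.5% ≤ 45%; LTV 95% ≤ 97%; reserves 7.6 ≥ 4 mo → qualifies.
Option C: score 759 ≥ 640; DTI 43.5% > 43%; employment 85 ≥ 6 mo → does not qualify.
Qualifying: Option A, Option B. Lowest rate is 10.53% → Option B.

Option B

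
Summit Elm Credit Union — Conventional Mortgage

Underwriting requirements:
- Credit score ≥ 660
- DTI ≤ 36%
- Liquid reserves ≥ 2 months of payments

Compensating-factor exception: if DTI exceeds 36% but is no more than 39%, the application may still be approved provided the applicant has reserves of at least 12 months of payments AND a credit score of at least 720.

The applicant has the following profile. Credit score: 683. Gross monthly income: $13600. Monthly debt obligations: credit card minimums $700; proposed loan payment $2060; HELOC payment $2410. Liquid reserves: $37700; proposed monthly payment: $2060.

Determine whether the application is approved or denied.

Credit score 683 ≥ 660 (meets base)
Total debts = (700 + 2,060 + 2,410) = 5,170. DTI: 5,170 ÷ 13,600 = 38%, over the 36% base limit.
Liquid reserves cover 37,700/2,060 = 18.3 months — ≥ 2 required
38% falls in the override range (36%–39%), so the compensating-factor test applies.
Override check — reserves: 18.3 mo (ok); score: 683 (below 720).
Compensating-factor requirement not fully met.

Denied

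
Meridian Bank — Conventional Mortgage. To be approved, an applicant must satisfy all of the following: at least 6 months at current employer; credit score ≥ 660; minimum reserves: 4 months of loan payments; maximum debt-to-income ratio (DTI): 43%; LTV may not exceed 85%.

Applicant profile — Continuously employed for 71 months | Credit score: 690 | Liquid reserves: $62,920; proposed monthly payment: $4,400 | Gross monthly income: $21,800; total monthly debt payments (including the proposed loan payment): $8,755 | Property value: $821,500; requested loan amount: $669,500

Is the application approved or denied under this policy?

Employment 71 ≥ 6 months
Credit score 690 ≥ 660 (meets)
Liquid reserves cover 62,920/4,400 = 14.3 months — ≥ 4 required
DTI: 8,755 ÷ 21,800 = 40.2%, within the 43% cap
Loan-to-value = 669,500/821,500 = 81.5% — pass (85% max)
All criteria satisfied.

Approved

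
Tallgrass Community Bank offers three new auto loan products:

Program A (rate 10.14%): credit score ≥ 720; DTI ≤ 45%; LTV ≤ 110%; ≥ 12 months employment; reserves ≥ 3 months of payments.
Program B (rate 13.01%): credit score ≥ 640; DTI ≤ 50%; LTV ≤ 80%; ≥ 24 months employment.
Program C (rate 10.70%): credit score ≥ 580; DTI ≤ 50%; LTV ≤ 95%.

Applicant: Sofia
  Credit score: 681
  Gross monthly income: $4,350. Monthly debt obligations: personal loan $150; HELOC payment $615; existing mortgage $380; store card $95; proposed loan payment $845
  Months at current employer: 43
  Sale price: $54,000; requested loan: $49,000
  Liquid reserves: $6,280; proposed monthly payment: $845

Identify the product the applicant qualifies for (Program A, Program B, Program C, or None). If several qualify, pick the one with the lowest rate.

Program C

Total debts = (150 + 615 + 380 + 95 + 845) = 2,085; DTI = 2,085/4,350 = 47.9%.
LTV = 49,000/54,000 = 90.7%.
Reserves = 6,280/845 = 7.4 months.
Program A: score 681 < 720; DTI 47.9% > 45%; LTV 90.7% ≤ 110%; employment 43 ≥ 12 mo; reserves 7.4 ≥ 3 mo → does not qualify.
Program B: score 681 ≥ 640; DTI 47.9% ≤ 50%; LTV 90.7% > 80%; employment 43 ≥ 24 mo → does not qualify.
Program C: score 681 ≥ 580; DTI 47.9% ≤ 50%; LTV 90.7% ≤ 95% → qualifies.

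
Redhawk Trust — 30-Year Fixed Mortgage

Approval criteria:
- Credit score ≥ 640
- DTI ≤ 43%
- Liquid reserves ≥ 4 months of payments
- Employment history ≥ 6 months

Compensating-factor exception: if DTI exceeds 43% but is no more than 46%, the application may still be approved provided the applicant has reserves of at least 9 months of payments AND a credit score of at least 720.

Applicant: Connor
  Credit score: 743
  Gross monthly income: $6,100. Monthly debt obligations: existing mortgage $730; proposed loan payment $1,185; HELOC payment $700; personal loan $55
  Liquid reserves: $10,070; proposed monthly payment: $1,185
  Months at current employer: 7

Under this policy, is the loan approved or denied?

Credit score 743 ≥ 640 (meets base)
Total debts = (730 + 1,185 + 700 + 55) = 2,670. DTI: 2,670 ÷ 6,100 = 43.8%, over the 43% base limit.
Reserves: 10,070 ÷ 1,185 = 8.5 months (meets 4-month minimum)
Employment 7 ≥ 6 months
43.8% falls in the override range (43%–46%), so the compensating-factor test applies.
Reserves 8.5 < 9 months; credit score 743 ≥ 720.
Override conditions not both satisfied; exception does not apply.

Denied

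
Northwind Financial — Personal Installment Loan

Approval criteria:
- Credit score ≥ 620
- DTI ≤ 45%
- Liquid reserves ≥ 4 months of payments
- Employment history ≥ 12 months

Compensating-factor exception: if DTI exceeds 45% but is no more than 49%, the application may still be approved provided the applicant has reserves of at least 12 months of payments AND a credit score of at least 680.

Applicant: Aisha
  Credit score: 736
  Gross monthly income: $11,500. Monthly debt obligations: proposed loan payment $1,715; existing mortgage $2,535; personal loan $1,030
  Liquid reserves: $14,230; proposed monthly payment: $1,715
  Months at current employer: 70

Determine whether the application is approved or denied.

Denied

Credit score 736 ≥ 620 (meets base)
Total debts = (1,715 + 2,535 + 1,030) = 5,280. DTI = 5,280/11,500 = 45.9% > 45% — standard DTI limit exceeded.
Reserves = 14,230/1,715 = 8.3 months ≥ 4
Employment 70 ≥ 12 months
DTI 45.9% is within the 45%–49% exception band; checking compensating factors.
Override check — reserves: 8.3 mo (short of 12); score: 736 (ok).
Override conditions not both satisfied; exception does not apply.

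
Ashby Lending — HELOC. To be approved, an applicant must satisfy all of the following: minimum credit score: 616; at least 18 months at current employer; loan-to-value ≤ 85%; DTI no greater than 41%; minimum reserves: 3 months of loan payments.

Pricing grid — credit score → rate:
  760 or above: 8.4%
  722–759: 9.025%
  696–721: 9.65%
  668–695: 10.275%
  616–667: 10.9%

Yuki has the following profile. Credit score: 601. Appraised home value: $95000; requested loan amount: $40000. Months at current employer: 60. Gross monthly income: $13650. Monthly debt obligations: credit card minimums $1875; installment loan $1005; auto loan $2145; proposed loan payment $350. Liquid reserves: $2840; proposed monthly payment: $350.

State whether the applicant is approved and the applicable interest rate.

Denied

Credit score 601 < 616 (below minimum)
Reserves = 2,840/350 = 8.1 months ≥ 3
LTV: 40,000 ÷ 95,000 = 42.1%, within 85% cap
Employment 60 ≥ 18 months
Total monthly debts = (1,875 + 1,005 + 2,145 + 350) = 5,375. DTI: 5,375 ÷ 13,650 = 39.4%, within the 41% cap
Not all requirements met → denied.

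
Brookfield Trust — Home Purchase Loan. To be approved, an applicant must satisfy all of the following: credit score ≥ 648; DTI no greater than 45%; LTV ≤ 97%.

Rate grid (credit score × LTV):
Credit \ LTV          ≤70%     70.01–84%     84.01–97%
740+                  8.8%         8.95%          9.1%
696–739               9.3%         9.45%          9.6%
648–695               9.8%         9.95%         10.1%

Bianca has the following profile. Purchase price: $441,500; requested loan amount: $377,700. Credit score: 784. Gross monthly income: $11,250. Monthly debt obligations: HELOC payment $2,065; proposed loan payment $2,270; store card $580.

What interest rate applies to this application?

Credit score 784 ≥ 648; Total monthly debts = (2,065 + 2,270 + 580) = 4,915. DTI: 4,915 ÷ 11,250 = 43.7%, within the 45% cap
Loan-to-value = 377,700/441,500 = 85.5% — pass (97% max)
Score 784 is in the 740+ band; LTV 85.5% is in the 84.01–97% band → 9.1%.

9.1%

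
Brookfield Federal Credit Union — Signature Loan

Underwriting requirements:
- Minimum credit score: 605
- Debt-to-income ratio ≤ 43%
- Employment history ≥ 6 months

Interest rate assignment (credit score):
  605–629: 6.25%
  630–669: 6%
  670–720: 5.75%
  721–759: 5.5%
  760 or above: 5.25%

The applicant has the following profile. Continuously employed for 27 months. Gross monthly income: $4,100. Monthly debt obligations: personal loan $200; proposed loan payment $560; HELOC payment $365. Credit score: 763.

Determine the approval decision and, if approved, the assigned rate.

Approved at 5.25%

Credit score 763 ≥ 605 (meets minimum)
Employment 27 ≥ 6 months
Total monthly debts = (200 + 560 + 365) = 1,125. DTI = 1,125/4,100 = 27.4% ≤ 43%
All requirements met. Score 763 falls in the 760 or above tier → 5.25%.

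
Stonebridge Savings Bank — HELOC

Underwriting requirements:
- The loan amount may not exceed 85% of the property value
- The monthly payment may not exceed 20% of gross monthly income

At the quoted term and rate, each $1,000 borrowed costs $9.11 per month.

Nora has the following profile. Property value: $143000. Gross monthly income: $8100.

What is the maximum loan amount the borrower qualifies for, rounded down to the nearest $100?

Payment cap: 20% × $8,100 = $1,620/month.
At $9.11 per $1,000, that supports 1,620/9.11 × 1,000 ≈ $177,826 → $177,800.
LTV cap: 85% × $143,000 = $121,550 → $121,500.
Binding constraint: loan-to-value.

$121,500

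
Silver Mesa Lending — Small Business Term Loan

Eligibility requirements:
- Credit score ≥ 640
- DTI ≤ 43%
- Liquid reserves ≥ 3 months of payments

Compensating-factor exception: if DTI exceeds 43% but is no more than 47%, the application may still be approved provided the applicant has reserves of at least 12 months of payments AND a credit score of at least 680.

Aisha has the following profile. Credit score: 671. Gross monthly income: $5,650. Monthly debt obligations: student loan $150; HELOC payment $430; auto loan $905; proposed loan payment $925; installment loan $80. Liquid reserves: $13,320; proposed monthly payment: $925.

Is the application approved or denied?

Credit score 671 ≥ 640 (meets base)
Total debts = (150 + 430 + 905 + 925 + 80) = 2,490. DTI = 2,490/5,650 = 44.1% > 43% — standard DTI limit exceeded.
Reserves: 13,320 ÷ 925 = 14.4 months (meets 3-month minimum)
DTI 44.1% is within the 43%–47% exception band; checking compensating factors.
Override check — reserves: 14.4 mo (ok); score: 671 (below 680).
Override conditions not both satisfied; exception does not apply.

Denied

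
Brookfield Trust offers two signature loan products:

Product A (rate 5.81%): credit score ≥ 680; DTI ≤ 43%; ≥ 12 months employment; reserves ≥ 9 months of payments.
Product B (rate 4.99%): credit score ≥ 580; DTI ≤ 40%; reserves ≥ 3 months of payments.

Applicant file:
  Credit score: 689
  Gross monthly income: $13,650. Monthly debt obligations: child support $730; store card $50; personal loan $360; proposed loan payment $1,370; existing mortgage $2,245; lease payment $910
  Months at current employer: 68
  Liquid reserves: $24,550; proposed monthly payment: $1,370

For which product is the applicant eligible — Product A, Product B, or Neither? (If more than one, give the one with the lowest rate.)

Product A

Total debts = (730 + 50 + 360 + 1,370 + 2,245 + 910) = 5,665; DTI = 5,665/13,650 = 41.5%.
Reserves = 24,550/1,370 = 17.9 months.
Product A: score 689 ≥ 680; DTI 41.5% ≤ 43%; employment 68 ≥ 12 mo; reserves 17.9 ≥ 9 mo → qualifies.
Product B: score 689 ≥ 580; DTI 41.5% > 40%; reserves 17.9 ≥ 3 mo → does not qualify.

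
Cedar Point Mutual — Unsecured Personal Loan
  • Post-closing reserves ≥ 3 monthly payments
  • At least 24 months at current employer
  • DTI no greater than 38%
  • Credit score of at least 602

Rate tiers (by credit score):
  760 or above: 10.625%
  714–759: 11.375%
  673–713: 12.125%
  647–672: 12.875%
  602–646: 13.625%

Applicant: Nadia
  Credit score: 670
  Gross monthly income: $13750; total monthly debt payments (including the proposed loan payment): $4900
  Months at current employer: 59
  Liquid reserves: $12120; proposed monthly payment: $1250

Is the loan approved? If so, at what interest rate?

Credit score 670 ≥ 602 (meets minimum)
Employment 59 ≥ 24 months
Debt-to-income = 4,900/13,750 = 35.6% — meets 38% limit
Liquid reserves cover 12,120/1,250 = 9.7 months — ≥ 3 required
All requirements met. Score 670 falls in the 647–672 tier → 12.875%.

Approved at 12.875%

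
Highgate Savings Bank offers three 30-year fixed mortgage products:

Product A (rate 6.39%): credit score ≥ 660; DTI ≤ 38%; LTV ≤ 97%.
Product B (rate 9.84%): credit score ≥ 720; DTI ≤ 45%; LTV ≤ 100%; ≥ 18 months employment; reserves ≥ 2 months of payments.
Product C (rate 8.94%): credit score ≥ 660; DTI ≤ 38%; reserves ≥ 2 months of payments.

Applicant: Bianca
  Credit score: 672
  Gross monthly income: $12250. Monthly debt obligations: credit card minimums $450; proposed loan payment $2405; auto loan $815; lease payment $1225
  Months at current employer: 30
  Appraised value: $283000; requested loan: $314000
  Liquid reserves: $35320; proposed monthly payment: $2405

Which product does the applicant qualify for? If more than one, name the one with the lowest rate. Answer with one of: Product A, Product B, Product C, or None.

None

Total debts = (450 + 2,405 + 815 + 1,225) = 4,895; DTI = 4,895/12,250 = 40%.
LTV = 314,000/283,000 = 111%.
Reserves = 35,320/2,405 = 14.7 months.
Product A: score 672 ≥ 660; DTI 40% > 38%; LTV 111% > 97% → does not qualify.
Product B: score 672 < 720; DTI 40% ≤ 45%; LTV 111% > 100%; employment 30 ≥ 18 mo; reserves 14.7 ≥ 2 mo → does not qualify.
Product C: score 672 ≥ 660; DTI 40% > 38%; reserves 14.7 ≥ 2 mo → does not qualify.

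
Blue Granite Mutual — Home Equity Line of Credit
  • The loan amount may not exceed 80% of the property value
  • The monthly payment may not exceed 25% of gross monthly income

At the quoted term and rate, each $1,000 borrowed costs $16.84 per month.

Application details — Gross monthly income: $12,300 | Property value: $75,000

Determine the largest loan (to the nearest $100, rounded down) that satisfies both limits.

Payment cap: 25% × $12,300 = $3,075/month.
At $16.84 per $1,000, that supports 3,075/16.84 × 1,000 ≈ $182,600 → $182,600.
LTV cap: 80% × $75,000 = $60,000 → $60,000.
Binding constraint: loan-to-value.

$60,000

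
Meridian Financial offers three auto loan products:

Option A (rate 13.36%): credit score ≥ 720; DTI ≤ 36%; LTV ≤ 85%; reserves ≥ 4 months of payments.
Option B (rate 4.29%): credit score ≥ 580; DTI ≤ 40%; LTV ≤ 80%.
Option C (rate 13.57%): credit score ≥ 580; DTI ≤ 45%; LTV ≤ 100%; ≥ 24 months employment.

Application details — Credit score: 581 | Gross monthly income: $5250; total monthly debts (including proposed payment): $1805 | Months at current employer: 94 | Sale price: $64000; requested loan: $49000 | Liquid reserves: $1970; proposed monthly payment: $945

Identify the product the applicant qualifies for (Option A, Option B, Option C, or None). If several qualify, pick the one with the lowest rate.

Option B

DTI = 1,805/5,250 = 34.4%.
LTV = 49,000/64,000 = 76.6%.
Reserves = 1,970/945 = 2.1 months.
Option A: score 581 < 720; DTI 34.4% ≤ 36%; LTV 76.6% ≤ 85%; reserves 2.1 < 4 mo → does not qualify.
Option B: score 581 ≥ 580; DTI 34.4% ≤ 40%; LTV 76.6% ≤ 80% → qualifies.
Option C: score 581 ≥ 580; DTI 34.4% ≤ 45%; LTV 76.6% ≤ 100%; employment 94 ≥ 24 mo → qualifies.
Qualifying: Option B, Option C. Lowest rate is 4.29% → Option B.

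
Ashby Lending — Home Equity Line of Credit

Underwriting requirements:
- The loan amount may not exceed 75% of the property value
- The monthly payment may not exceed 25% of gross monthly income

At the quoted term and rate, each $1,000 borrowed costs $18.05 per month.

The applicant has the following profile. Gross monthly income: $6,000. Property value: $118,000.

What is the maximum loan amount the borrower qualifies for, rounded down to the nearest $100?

$83,100

Payment cap: 25% × $6,000 = $1,500/month.
At $18.05 per $1,000, that supports 1,500/18.05 × 1,000 ≈ $83,102 → $83,100.
LTV cap: 75% × $118,000 = $88,500 → $88,500.
Binding constraint: payment-to-income.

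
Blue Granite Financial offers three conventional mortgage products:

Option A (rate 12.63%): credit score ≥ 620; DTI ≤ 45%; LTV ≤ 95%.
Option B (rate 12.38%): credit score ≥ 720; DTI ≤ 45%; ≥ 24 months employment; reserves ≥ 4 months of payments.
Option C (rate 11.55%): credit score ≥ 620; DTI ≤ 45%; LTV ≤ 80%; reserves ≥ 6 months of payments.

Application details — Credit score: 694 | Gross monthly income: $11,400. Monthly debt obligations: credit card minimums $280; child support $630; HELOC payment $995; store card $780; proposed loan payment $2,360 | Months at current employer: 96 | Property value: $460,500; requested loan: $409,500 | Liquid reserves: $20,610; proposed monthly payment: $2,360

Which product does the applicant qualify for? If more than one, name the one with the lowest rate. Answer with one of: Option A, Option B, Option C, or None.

Total debts = (280 + 630 + 995 + 780 + 2,360) = 5,045; DTI = 5,045/11,400 = 44.3%.
LTV = 409,500/460,500 = 88.9%.
Reserves = 20,610/2,360 = 8.7 months.
Option A: score 694 ≥ 620; DTI 44.3% ≤ 45%; LTV 88.9% ≤ 95% → qualifies.
Option B: score 694 < 720; DTI 44.3% ≤ 45%; employment 96 ≥ 24 mo; reserves 8.7 ≥ 4 mo → does not qualify.
Option C: score 694 ≥ 620; DTI 44.3% ≤ 45%; LTV 88.9% > 80%; reserves 8.7 ≥ 6 mo → does not qualify.

Option A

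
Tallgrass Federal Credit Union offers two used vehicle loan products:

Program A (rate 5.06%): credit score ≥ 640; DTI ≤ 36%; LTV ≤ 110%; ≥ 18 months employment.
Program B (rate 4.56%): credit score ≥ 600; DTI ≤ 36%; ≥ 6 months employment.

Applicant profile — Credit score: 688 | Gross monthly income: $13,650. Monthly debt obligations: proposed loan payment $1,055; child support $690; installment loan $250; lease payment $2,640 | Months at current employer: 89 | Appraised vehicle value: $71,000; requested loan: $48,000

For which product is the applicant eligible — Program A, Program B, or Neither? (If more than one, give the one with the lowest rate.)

Total debts = (1,055 + 690 + 250 + 2,640) = 4,635; DTI = 4,635/13,650 = 34%.
LTV = 48,000/71,000 = 67.6%.
Program A: score 688 ≥ 640; DTI 34% ≤ 36%; LTV 67.6% ≤ 110%; employment 89 ≥ 18 mo → qualifies.
Program B: score 688 ≥ 600; DTI 34% ≤ 36%; employment 89 ≥ 6 mo → qualifies.
Qualifying: Program A, Program B. Lowest rate is 4.56% → Program B.

Program B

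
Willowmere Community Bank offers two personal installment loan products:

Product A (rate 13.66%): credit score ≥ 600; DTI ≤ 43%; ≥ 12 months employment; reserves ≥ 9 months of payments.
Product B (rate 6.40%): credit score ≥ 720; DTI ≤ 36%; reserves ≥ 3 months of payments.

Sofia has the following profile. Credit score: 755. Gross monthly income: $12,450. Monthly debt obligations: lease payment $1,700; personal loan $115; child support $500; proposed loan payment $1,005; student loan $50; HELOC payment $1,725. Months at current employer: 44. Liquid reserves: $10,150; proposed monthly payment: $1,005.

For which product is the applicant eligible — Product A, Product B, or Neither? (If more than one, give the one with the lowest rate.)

Product A

Total debts = (1,700 + 115 + 500 + 1,005 + 50 + 1,725) = 5,095; DTI = 5,095/12,450 = 40.9%.
Reserves = 10,150/1,005 = 10.1 months.
Product A: score 755 ≥ 600; DTI 40.9% ≤ 43%; employment 44 ≥ 12 mo; reserves 10.1 ≥ 9 mo → qualifies.
Product B: score 755 ≥ 720; DTI 40.9% > 36%; reserves 10.1 ≥ 3 mo → does not qualify.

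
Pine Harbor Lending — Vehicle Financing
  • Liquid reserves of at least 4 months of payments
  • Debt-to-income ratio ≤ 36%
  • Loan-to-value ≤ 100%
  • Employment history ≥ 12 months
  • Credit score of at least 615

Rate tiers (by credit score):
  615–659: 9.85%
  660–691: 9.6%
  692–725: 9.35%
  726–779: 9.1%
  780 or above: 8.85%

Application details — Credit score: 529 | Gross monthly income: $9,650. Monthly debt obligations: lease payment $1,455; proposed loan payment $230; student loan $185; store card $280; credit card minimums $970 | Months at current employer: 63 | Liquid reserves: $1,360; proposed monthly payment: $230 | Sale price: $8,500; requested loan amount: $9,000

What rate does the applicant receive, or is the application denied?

Credit score 529 < 615 (below minimum)
Loan-to-value = 9,000/8,500 = 105.9% — fail (100% max)
Employment 63 ≥ 12 months
Total monthly debts = (1,455 + 230 + 185 + 280 + 970) = 3,120. DTI: 3,120 ÷ 9,650 = 32.3%, within the 36% cap
Liquid reserves cover 1,360/230 = 5.9 months — ≥ 4 required
Not all requirements met → denied.

Denied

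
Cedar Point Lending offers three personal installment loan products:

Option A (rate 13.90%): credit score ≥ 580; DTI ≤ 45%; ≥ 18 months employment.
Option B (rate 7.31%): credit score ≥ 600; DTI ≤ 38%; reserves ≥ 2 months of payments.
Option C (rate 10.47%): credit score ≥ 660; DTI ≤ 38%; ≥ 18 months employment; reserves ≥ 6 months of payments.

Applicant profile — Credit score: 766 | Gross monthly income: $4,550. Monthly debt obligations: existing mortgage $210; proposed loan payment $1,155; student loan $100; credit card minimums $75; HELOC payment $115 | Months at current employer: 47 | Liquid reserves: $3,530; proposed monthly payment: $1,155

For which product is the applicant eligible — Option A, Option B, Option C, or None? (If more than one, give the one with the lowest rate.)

Total debts = (210 + 1,155 + 100 + 75 + 115) = 1,655; DTI = 1,655/4,550 = 36.4%.
Reserves = 3,530/1,155 = 3.1 months.
Option A: score 766 ≥ 580; DTI 36.4% ≤ 45%; employment 47 ≥ 18 mo → qualifies.
Option B: score 766 ≥ 600; DTI 36.4% ≤ 38%; reserves 3.1 ≥ 2 mo → qualifies.
Option C: score 766 ≥ 660; DTI 36.4% ≤ 38%; employment 47 ≥ 18 mo; reserves 3.1 < 6 mo → does not qualify.
Qualifying: Option A, Option B. Lowest rate is 7.31% → Option B.

Option B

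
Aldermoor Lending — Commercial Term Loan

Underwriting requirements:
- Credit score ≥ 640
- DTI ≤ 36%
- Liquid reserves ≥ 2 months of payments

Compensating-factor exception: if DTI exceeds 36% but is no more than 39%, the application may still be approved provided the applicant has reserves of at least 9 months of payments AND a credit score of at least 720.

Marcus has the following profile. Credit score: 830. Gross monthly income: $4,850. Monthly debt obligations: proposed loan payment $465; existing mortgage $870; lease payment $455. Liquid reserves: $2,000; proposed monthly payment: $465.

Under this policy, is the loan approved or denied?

Credit score 830 ≥ 640 (meets base)
Total debts = (465 + 870 + 455) = 1,790. DTI = 1,790/4,850 = 36.9% > 36% — standard DTI limit exceeded.
Reserves = 2,000/465 = 4.3 months ≥ 2
36.9% falls in the override range (36%–39%), so the compensating-factor test applies.
Reserves 4.3 < 9 months; credit score 830 ≥ 720.
Compensating-factor requirement not fully met.

Denied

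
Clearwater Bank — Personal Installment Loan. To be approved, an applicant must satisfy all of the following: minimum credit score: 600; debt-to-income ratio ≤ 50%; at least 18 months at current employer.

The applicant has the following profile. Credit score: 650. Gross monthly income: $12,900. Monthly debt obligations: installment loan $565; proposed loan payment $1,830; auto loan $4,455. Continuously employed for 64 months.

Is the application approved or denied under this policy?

Denied

Credit score 650 ≥ 600 (meets)
Total monthly debts = (565 + 1,830 + 4,455) = 6,850. DTI = 6,850/12,900 = 53.1% > 50%
Employment 64 ≥ 18 months
Fails on DTI.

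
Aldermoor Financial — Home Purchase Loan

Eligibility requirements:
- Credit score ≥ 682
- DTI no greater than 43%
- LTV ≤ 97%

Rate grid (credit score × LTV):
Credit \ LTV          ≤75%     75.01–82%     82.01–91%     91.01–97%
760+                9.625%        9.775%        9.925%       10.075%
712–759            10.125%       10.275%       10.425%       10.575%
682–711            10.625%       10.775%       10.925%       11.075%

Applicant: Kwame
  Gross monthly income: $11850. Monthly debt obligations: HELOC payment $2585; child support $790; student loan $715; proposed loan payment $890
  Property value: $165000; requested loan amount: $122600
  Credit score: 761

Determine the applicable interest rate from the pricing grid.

Credit score 761 ≥ 682; Total monthly debts = (2,585 + 790 + 715 + 890) = 4,980. Debt-to-income = 4,980/11,850 = 42% — meets 43% limit
LTV = 122,600/165,000 = 74.3% ≤ 97%
Credit 761 → row 760+; LTV 74.3% → column ≤75%. Grid cell → 9.625%.

9.625%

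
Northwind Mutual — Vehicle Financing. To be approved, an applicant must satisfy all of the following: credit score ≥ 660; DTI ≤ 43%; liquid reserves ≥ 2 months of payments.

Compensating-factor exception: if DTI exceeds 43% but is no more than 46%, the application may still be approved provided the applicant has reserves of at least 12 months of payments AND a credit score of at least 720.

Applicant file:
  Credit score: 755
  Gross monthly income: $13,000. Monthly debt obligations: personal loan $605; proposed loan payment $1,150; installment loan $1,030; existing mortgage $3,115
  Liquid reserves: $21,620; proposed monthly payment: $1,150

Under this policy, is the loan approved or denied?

Approved

Credit score 755 ≥ 660 (meets base)
Total debts = (605 + 1,150 + 1,030 + 3,115) = 5,900. DTI: 5,900 ÷ 13,000 = 45.4%, over the 43% base limit.
Reserves = 21,620/1,150 = 18.8 months ≥ 2
45.4% falls in the override range (43%–46%), so the compensating-factor test applies.
Reserves 18.8 ≥ 12 months; credit score 755 ≥ 720.
Both override conditions satisfied; DTI exception granted.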